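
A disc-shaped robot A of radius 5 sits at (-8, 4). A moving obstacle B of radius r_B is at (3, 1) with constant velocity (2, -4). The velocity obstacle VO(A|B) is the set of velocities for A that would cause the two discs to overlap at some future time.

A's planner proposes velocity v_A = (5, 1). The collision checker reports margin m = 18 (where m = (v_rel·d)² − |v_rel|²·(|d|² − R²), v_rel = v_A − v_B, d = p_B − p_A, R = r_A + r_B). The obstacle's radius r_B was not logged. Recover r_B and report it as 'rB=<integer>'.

m = 18
d = (11, -3);  v_rel = (3, 5),  |v_rel|² = 34
v_rel×d = (3)·(-3) − (5)·(11) = -64
since m = R²·34 − (-64)²:  R² = (4096 + 18) / 34 = 121
R = √121 = 11  ⇒  r_B = 11 − 5 = 6

rB=6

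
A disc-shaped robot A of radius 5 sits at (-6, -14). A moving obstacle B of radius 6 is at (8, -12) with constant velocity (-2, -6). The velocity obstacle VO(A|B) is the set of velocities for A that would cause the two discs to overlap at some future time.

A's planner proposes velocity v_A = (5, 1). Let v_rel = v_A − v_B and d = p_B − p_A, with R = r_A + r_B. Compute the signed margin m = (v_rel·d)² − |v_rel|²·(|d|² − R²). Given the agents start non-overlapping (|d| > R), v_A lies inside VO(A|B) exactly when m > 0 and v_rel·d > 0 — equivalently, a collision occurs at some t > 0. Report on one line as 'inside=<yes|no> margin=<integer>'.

d = (14, 2),  |d|² = 200;  R = 5+6 = 11,  c = 200−11² = 79
v_rel = (7, 7),  |v_rel|² = 98;  v_rel·d = (7)·(14) + (7)·(2) = 112
98·t² − 224·t + 79 = 0  ⇒  m = 112² − 98·79 = 4802
m = 4802 > 0,  v_rel·d = 112 > 0  ⇒  inside

inside=yes margin=4802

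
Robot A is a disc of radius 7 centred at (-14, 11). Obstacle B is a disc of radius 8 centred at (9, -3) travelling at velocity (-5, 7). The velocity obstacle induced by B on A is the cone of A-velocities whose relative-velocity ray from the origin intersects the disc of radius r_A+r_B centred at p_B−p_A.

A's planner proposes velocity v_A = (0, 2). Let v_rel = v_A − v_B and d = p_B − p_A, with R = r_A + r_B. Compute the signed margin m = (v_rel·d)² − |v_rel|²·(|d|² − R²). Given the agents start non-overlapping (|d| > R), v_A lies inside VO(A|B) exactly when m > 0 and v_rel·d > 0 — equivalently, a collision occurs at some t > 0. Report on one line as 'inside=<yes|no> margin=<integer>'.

d = (23, -14),  |d|² = 725;  R = 7+8 = 15,  c = 725−15² = 500
v_rel = (5, -5),  |v_rel|² = 50;  v_rel·d = (5)·(23) + (-5)·(-14) = 185
50·t² − 370·t + 500 = 0  ⇒  m = 185² − 50·500 = 9225
m = 9225 > 0,  v_rel·d = 185 > 0  ⇒  inside

inside=yes margin=9225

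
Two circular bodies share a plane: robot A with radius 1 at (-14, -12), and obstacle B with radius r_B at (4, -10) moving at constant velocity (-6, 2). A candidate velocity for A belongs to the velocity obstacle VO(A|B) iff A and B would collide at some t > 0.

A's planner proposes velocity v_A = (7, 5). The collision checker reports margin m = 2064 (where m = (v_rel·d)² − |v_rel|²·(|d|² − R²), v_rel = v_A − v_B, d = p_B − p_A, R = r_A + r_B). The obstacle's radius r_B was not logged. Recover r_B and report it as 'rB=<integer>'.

m = 2064
d = (18, 2);  v_rel = (13, 3),  |v_rel|² = 178
v_rel×d = (13)·(2) − (3)·(18) = -28
since m = R²·178 − (-28)²:  R² = (784 + 2064) / 178 = 16
R = √16 = 4  ⇒  r_B = 4 − 1 = 3

rB=3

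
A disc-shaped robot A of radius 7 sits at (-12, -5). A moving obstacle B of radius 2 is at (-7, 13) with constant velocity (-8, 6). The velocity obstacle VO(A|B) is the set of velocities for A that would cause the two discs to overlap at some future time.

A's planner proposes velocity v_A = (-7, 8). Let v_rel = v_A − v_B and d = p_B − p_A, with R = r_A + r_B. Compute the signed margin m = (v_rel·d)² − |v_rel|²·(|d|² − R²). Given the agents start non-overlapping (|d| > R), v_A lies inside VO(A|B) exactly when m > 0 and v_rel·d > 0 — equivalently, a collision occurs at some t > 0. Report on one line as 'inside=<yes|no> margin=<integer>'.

d = (5, 18),  |d|² = 349;  R = 7+2 = 9,  c = 349−9² = 268
v_rel = (1, 2),  |v_rel|² = 5;  v_rel·d = (1)·(5) + (2)·(18) = 41
5·t² − 82·t + 268 = 0  ⇒  m = 41² − 5·268 = 341
m = 341 > 0,  v_rel·d = 41 > 0  ⇒  inside

inside=yes margin=341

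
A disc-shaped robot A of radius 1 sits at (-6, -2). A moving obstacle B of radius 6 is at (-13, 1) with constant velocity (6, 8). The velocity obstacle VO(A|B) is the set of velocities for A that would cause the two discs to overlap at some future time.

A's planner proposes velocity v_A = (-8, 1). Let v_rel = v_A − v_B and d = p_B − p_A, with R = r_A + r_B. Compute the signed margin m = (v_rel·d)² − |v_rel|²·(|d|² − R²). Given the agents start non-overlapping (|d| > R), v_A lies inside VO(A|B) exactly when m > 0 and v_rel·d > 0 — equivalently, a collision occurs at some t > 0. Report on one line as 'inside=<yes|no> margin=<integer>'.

d = (-7, 3),  |d|² = 58;  R = 1+6 = 7,  c = 58−7² = 9
v_rel = (-14, -7),  |v_rel|² = 245;  v_rel·d = (-14)·(-7) + (-7)·(3) = 77
245·t² − 154·t + 9 = 0  ⇒  m = 77² − 245·9 = 3724
m = 3724 > 0,  v_rel·d = 77 > 0  ⇒  inside

inside=yes margin=3724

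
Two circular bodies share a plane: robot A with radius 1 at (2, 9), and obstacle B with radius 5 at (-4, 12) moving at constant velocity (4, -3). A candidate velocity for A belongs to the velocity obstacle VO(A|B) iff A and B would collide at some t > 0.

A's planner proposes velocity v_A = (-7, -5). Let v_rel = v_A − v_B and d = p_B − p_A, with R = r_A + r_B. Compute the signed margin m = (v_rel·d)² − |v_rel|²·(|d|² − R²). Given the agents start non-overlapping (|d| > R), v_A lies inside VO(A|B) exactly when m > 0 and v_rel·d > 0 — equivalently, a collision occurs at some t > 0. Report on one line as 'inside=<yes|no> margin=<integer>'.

d = (-6, 3),  |d|² = 45;  R = 1+5 = 6,  c = 45−6² = 9
v_rel = (-11, -2),  |v_rel|² = 125;  v_rel·d = (-11)·(-6) + (-2)·(3) = 60
125·t² − 120·t + 9 = 0  ⇒  m = 60² − 125·9 = 2475
m = 2475 > 0,  v_rel·d = 60 > 0  ⇒  inside

inside=yes margin=2475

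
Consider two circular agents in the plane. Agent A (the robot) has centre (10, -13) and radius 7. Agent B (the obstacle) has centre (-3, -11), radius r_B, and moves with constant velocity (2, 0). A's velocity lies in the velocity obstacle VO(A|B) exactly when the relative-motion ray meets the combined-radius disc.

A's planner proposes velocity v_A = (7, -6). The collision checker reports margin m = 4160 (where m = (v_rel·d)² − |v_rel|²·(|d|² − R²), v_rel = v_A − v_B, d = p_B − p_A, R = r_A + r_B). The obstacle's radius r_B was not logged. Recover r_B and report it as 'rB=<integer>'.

m = 4160
d = (-13, 2);  v_rel = (5, -6),  |v_rel|² = 61
v_rel×d = (5)·(2) − (-6)·(-13) = -68
since m = R²·61 − (-68)²:  R² = (4624 + 4160) / 61 = 144
R = √144 = 12  ⇒  r_B = 12 − 7 = 5

rB=5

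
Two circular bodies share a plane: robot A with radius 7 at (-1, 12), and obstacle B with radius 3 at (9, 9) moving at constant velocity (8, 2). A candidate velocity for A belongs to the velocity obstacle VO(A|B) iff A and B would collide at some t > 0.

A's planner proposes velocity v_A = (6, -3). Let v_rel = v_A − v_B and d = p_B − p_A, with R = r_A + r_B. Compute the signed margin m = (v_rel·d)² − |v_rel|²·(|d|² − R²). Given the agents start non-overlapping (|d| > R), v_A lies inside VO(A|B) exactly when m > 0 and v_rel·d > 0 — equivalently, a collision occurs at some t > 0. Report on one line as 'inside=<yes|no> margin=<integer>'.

d = (10, -3),  |d|² = 109;  R = 7+3 = 10,  c = 109−10² = 9
v_rel = (-2, -5),  |v_rel|² = 29;  v_rel·d = (-2)·(10) + (-5)·(-3) = -5
29·t² + 10·t + 9 = 0  ⇒  m = (-5)² − 29·9 = -236
m = -236 < 0,  v_rel·d = -5 < 0  ⇒  outside

inside=no margin=-236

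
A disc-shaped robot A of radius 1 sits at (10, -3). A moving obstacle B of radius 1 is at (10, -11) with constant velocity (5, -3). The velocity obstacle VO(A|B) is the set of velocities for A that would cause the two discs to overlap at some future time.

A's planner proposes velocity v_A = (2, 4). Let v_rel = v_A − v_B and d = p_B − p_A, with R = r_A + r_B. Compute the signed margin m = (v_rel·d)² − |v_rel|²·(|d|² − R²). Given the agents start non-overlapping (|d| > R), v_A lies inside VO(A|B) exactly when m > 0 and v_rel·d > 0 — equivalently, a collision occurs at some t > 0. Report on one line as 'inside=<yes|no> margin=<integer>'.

d = (0, -8),  |d|² = 64;  R = 1+1 = 2,  c = 64−2² = 60
v_rel = (-3, 7),  |v_rel|² = 58;  v_rel·d = (-3)·(0) + (7)·(-8) = -56
58·t² + 112·t + 60 = 0  ⇒  m = (-56)² − 58·60 = -344
m = -344 < 0,  v_rel·d = -56 < 0  ⇒  outside

inside=no margin=-344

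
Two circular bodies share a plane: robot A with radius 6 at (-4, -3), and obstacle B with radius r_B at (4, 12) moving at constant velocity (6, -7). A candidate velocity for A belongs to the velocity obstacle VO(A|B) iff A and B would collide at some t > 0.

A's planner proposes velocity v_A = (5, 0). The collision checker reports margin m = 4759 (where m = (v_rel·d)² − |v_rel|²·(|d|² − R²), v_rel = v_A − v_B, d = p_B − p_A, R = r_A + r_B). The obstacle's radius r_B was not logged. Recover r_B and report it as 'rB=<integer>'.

m = 4759
d = (8, 15);  v_rel = (-1, 7),  |v_rel|² = 50
v_rel×d = (-1)·(15) − (7)·(8) = -71
since m = R²·50 − (-71)²:  R² = (5041 + 4759) / 50 = 196
R = √196 = 14  ⇒  r_B = 14 − 6 = 8

rB=8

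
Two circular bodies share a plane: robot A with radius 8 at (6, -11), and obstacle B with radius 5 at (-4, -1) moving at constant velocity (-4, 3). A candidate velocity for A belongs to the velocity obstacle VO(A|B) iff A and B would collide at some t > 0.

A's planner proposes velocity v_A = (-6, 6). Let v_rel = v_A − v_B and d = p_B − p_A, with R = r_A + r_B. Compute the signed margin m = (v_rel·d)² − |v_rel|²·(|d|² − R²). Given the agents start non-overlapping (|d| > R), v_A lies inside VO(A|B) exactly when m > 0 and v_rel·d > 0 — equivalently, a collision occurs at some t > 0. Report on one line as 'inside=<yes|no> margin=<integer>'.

d = (-10, 10),  |d|² = 200;  R = 8+5 = 13,  c = 200−13² = 31
v_rel = (-2, 3),  |v_rel|² = 13;  v_rel·d = (-2)·(-10) + (3)·(10) = 50
13·t² − 100·t + 31 = 0  ⇒  m = 50² − 13·31 = 2097
m = 2097 > 0,  v_rel·d = 50 > 0  ⇒  inside

inside=yes margin=2097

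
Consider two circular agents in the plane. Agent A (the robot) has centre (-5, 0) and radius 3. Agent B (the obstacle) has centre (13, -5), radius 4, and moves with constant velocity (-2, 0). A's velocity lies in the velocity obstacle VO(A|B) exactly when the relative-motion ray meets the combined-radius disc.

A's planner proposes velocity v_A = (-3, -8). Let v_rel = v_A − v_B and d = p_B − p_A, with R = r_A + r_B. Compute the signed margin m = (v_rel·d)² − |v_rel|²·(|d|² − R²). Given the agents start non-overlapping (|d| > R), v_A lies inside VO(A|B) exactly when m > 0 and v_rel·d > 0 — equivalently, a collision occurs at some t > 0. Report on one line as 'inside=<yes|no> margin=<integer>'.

d = (18, -5),  |d|² = 349;  R = 3+4 = 7,  c = 349−7² = 300
v_rel = (-1, -8),  |v_rel|² = 65;  v_rel·d = (-1)·(18) + (-8)·(-5) = 22
65·t² − 44·t + 300 = 0  ⇒  m = 22² − 65·300 = -19016
m = -19016 < 0,  v_rel·d = 22 > 0  ⇒  outside

inside=no margin=-19016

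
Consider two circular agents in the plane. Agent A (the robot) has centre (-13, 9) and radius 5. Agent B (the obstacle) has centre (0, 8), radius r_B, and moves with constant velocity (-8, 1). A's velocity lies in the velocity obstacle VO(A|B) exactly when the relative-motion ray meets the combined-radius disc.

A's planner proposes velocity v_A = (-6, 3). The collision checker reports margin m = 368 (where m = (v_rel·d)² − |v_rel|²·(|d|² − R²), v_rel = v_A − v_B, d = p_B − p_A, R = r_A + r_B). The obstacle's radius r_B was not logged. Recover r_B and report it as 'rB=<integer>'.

m = 368
d = (13, -1);  v_rel = (2, 2),  |v_rel|² = 8
v_rel×d = (2)·(-1) − (2)·(13) = -28
since m = R²·8 − (-28)²:  R² = (784 + 368) / 8 = 144
R = √144 = 12  ⇒  r_B = 12 − 5 = 7

rB=7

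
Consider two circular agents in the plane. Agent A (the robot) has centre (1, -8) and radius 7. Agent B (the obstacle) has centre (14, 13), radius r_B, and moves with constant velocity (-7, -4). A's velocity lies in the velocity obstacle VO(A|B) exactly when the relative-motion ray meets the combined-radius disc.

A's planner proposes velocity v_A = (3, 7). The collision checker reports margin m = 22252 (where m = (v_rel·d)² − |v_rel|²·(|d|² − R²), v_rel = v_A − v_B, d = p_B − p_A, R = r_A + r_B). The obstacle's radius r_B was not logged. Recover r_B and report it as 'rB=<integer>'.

m = 22252
d = (13, 21);  v_rel = (10, 11),  |v_rel|² = 221
v_rel×d = (10)·(21) − (11)·(13) = 67
since m = R²·221 − 67²:  R² = (4489 + 22252) / 221 = 121
R = √121 = 11  ⇒  r_B = 11 − 7 = 4

rB=4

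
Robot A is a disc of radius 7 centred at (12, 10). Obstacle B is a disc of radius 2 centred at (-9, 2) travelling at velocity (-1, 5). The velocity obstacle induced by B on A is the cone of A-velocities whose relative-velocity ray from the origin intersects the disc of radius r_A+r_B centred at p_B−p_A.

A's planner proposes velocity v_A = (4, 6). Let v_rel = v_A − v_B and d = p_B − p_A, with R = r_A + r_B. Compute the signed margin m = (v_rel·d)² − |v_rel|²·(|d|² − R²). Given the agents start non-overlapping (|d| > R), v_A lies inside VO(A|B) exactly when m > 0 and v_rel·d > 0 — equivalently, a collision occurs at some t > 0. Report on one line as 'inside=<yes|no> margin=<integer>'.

d = (-21, -8),  |d|² = 505;  R = 7+2 = 9,  c = 505−9² = 424
v_rel = (5, 1),  |v_rel|² = 26;  v_rel·d = (5)·(-21) + (1)·(-8) = -113
26·t² + 226·t + 424 = 0  ⇒  m = (-113)² − 26·424 = 1745
m = 1745 > 0,  v_rel·d = -113 < 0  ⇒  outside

inside=no margin=1745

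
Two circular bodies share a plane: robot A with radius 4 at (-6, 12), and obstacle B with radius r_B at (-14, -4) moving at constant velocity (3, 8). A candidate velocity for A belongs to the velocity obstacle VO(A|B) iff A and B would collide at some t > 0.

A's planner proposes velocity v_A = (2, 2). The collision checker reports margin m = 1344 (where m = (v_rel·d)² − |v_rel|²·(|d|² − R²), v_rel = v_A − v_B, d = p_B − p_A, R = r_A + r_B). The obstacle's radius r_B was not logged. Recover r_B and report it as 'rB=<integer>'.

m = 1344
d = (-8, -16);  v_rel = (-1, -6),  |v_rel|² = 37
v_rel×d = (-1)·(-16) − (-6)·(-8) = -32
since m = R²·37 − (-32)²:  R² = (1024 + 1344) / 37 = 64
R = √64 = 8  ⇒  r_B = 8 − 4 = 4

rB=4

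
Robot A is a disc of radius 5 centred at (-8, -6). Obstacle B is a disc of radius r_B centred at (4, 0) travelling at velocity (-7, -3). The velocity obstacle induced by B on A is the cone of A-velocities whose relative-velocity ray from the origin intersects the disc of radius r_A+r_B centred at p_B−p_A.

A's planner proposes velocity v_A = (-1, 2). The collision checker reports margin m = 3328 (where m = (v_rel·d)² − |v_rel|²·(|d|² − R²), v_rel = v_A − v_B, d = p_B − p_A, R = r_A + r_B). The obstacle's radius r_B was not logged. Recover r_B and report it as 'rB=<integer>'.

m = 3328
d = (12, 6);  v_rel = (6, 5),  |v_rel|² = 61
v_rel×d = (6)·(6) − (5)·(12) = -24
since m = R²·61 − (-24)²:  R² = (576 + 3328) / 61 = 64
R = √64 = 8  ⇒  r_B = 8 − 5 = 3

rB=3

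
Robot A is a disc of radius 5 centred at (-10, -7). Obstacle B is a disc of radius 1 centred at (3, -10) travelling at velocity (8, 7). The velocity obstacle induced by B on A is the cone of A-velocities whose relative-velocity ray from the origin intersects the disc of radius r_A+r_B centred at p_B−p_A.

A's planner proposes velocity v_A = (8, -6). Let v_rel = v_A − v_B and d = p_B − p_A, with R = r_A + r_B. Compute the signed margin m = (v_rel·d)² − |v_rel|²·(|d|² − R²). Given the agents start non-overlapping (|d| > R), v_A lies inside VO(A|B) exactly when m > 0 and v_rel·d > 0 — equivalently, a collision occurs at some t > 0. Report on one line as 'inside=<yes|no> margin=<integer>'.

d = (13, -3),  |d|² = 178;  R = 5+1 = 6,  c = 178−6² = 142
v_rel = (0, -13),  |v_rel|² = 169;  v_rel·d = (0)·(13) + (-13)·(-3) = 39
169·t² − 78·t + 142 = 0  ⇒  m = 39² − 169·142 = -22477
m = -22477 < 0,  v_rel·d = 39 > 0  ⇒  outside

inside=no margin=-22477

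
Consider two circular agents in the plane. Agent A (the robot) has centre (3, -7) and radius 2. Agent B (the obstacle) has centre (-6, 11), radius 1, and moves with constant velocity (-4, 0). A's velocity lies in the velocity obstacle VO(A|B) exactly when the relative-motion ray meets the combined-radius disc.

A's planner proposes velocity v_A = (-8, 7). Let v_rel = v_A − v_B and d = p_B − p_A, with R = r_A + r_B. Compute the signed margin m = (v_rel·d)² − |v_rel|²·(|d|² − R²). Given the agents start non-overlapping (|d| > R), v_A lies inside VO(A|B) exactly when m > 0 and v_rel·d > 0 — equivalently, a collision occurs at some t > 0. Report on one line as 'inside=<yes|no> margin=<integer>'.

d = (-9, 18),  |d|² = 405;  R = 2+1 = 3,  c = 405−3² = 396
v_rel = (-4, 7),  |v_rel|² = 65;  v_rel·d = (-4)·(-9) + (7)·(18) = 162
65·t² − 324·t + 396 = 0  ⇒  m = 162² − 65·396 = 504
m = 504 > 0,  v_rel·d = 162 > 0  ⇒  inside

inside=yes margin=504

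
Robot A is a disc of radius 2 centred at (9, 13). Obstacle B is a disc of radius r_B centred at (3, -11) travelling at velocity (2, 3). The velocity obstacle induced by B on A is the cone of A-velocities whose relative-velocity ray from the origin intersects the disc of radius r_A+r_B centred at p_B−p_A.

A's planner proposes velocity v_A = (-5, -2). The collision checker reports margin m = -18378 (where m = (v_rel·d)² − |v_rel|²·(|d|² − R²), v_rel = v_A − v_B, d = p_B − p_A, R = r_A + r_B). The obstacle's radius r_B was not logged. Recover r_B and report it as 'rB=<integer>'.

m = -18378
d = (-6, -24);  v_rel = (-7, -5),  |v_rel|² = 74
v_rel×d = (-7)·(-24) − (-5)·(-6) = 138
since m = R²·74 − 138²:  R² = (19044 + -18378) / 74 = 9
R = √9 = 3  ⇒  r_B = 3 − 2 = 1

rB=1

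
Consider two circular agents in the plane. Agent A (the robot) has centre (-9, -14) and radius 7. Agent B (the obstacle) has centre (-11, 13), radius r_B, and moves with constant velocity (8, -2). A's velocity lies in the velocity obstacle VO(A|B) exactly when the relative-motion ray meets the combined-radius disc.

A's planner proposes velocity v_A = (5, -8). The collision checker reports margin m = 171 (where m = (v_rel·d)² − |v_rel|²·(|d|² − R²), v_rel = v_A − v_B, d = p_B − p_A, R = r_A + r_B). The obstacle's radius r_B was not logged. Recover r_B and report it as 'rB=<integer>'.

m = 171
d = (-2, 27);  v_rel = (-3, -6),  |v_rel|² = 45
v_rel×d = (-3)·(27) − (-6)·(-2) = -93
since m = R²·45 − (-93)²:  R² = (8649 + 171) / 45 = 196
R = √196 = 14  ⇒  r_B = 14 − 7 = 7

rB=7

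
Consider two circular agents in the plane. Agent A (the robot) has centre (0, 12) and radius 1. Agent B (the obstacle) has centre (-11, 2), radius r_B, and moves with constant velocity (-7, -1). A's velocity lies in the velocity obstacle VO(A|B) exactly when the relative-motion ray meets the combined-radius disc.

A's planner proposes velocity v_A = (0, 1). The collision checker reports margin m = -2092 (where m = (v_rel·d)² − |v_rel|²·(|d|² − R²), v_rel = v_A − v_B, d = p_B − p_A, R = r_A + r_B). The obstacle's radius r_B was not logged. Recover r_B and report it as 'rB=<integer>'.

m = -2092
d = (-11, -10);  v_rel = (7, 2),  |v_rel|² = 53
v_rel×d = (7)·(-10) − (2)·(-11) = -48
since m = R²·53 − (-48)²:  R² = (2304 + -2092) / 53 = 4
R = √4 = 2  ⇒  r_B = 2 − 1 = 1

rB=1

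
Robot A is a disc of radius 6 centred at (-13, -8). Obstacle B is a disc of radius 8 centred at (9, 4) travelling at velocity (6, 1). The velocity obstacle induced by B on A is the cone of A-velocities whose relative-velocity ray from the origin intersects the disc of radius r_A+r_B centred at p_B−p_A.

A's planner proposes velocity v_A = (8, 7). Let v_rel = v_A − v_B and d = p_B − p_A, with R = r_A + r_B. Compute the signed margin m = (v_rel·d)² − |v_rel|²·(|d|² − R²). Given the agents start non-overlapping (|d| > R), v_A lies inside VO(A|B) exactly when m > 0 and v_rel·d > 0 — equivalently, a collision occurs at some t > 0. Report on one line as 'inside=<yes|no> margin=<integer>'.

d = (22, 12),  |d|² = 628;  R = 6+8 = 14,  c = 628−14² = 432
v_rel = (2, 6),  |v_rel|² = 40;  v_rel·d = (2)·(22) + (6)·(12) = 116
40·t² − 232·t + 432 = 0  ⇒  m = 116² − 40·432 = -3824
m = -3824 < 0,  v_rel·d = 116 > 0  ⇒  outside

inside=no margin=-3824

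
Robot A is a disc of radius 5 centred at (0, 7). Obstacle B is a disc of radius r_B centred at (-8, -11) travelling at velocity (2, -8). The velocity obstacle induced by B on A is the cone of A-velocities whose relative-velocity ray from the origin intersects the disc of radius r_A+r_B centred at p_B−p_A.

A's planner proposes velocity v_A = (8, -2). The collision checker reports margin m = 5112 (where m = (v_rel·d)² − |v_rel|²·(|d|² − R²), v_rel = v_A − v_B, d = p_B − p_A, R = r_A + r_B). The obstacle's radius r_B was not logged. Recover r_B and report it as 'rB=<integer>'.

m = 5112
d = (-8, -18);  v_rel = (6, 6),  |v_rel|² = 72
v_rel×d = (6)·(-18) − (6)·(-8) = -60
since m = R²·72 − (-60)²:  R² = (3600 + 5112) / 72 = 121
R = √121 = 11  ⇒  r_B = 11 − 5 = 6

rB=6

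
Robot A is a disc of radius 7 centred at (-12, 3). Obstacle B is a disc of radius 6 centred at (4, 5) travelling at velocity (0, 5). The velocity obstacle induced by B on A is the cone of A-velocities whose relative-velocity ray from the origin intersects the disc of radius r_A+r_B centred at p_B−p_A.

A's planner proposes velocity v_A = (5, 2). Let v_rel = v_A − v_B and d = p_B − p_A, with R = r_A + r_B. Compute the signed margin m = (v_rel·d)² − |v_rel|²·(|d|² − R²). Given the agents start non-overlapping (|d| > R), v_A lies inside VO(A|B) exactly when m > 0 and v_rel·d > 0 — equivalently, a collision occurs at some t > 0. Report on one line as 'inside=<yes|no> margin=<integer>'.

d = (16, 2),  |d|² = 260;  R = 7+6 = 13,  c = 260−13² = 91
v_rel = (5, -3),  |v_rel|² = 34;  v_rel·d = (5)·(16) + (-3)·(2) = 74
34·t² − 148·t + 91 = 0  ⇒  m = 74² − 34·91 = 2382
m = 2382 > 0,  v_rel·d = 74 > 0  ⇒  inside

inside=yes margin=2382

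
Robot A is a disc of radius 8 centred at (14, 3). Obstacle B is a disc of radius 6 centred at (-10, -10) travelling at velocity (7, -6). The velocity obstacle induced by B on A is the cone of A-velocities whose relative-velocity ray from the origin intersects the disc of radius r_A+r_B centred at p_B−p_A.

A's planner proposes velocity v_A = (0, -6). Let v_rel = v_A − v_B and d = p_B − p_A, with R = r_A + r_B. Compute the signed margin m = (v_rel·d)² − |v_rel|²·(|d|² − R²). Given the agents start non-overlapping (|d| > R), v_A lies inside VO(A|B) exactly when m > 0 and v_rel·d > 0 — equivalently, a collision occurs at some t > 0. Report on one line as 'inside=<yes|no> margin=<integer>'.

d = (-24, -13),  |d|² = 745;  R = 8+6 = 14,  c = 745−14² = 549
v_rel = (-7, 0),  |v_rel|² = 49;  v_rel·d = (-7)·(-24) + (0)·(-13) = 168
49·t² − 336·t + 549 = 0  ⇒  m = 168² − 49·549 = 1323
m = 1323 > 0,  v_rel·d = 168 > 0  ⇒  inside

inside=yes margin=1323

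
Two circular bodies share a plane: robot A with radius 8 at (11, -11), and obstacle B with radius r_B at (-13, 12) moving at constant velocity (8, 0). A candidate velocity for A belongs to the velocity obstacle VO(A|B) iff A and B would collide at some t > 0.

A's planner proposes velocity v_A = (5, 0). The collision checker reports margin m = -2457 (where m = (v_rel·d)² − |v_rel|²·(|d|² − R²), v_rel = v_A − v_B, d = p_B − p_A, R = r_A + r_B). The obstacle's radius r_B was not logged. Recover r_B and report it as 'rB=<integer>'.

m = -2457
d = (-24, 23);  v_rel = (-3, 0),  |v_rel|² = 9
v_rel×d = (-3)·(23) − (0)·(-24) = -69
since m = R²·9 − (-69)²:  R² = (4761 + -2457) / 9 = 256
R = √256 = 16  ⇒  r_B = 16 − 8 = 8

rB=8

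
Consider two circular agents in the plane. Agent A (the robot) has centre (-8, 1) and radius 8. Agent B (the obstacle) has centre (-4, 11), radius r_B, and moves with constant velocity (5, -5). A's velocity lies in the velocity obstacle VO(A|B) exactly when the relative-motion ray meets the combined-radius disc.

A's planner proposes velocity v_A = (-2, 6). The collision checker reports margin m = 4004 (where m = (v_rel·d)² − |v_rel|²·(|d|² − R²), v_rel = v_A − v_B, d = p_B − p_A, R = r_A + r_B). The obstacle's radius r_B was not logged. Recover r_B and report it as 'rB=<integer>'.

m = 4004
d = (4, 10);  v_rel = (-7, 11),  |v_rel|² = 170
v_rel×d = (-7)·(10) − (11)·(4) = -114
since m = R²·170 − (-114)²:  R² = (12996 + 4004) / 170 = 100
R = √100 = 10  ⇒  r_B = 10 − 8 = 2

rB=2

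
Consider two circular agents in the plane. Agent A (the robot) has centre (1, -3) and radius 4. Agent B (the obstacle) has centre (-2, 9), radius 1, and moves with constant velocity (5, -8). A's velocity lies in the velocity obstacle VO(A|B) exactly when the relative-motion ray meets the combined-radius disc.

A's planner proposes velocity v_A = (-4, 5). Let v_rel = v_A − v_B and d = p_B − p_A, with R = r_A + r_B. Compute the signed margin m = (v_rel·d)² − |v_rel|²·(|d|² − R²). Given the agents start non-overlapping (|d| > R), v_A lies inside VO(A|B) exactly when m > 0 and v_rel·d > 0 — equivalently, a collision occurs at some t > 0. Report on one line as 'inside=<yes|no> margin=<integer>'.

d = (-3, 12),  |d|² = 153;  R = 4+1 = 5,  c = 153−5² = 128
v_rel = (-9, 13),  |v_rel|² = 250;  v_rel·d = (-9)·(-3) + (13)·(12) = 183
250·t² − 366·t + 128 = 0  ⇒  m = 183² − 250·128 = 1489
m = 1489 > 0,  v_rel·d = 183 > 0  ⇒  inside

inside=yes margin=1489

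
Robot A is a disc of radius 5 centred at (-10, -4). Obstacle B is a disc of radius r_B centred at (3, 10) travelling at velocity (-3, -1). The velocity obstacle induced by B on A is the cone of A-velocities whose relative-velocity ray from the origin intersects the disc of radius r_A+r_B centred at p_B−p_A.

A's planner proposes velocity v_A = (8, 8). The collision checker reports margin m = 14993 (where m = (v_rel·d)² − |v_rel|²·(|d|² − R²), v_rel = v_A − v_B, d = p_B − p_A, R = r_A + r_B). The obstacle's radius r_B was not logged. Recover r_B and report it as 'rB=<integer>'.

m = 14993
d = (13, 14);  v_rel = (11, 9),  |v_rel|² = 202
v_rel×d = (11)·(14) − (9)·(13) = 37
since m = R²·202 − 37²:  R² = (1369 + 14993) / 202 = 81
R = √81 = 9  ⇒  r_B = 9 − 5 = 4

rB=4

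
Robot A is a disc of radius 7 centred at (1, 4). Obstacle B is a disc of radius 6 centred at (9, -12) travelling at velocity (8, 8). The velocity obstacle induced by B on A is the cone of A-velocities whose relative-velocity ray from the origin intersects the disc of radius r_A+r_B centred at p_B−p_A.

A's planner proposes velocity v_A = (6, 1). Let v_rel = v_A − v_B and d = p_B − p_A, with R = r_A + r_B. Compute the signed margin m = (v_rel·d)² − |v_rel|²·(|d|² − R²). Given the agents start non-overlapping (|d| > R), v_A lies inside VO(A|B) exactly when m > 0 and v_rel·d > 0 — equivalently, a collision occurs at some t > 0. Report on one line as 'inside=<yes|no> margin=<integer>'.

d = (8, -16),  |d|² = 320;  R = 7+6 = 13,  c = 320−13² = 151
v_rel = (-2, -7),  |v_rel|² = 53;  v_rel·d = (-2)·(8) + (-7)·(-16) = 96
53·t² − 192·t + 151 = 0  ⇒  m = 96² − 53·151 = 1213
m = 1213 > 0,  v_rel·d = 96 > 0  ⇒  inside

inside=yes margin=1213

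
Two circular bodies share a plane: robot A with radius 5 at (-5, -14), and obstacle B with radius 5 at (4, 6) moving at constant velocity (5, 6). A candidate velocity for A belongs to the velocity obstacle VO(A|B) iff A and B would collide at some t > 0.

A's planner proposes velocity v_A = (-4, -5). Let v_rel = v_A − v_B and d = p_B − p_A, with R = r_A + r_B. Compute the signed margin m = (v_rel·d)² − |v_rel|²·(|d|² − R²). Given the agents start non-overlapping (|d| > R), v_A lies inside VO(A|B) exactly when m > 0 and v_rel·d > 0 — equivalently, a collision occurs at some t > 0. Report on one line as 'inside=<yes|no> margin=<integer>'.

d = (9, 20),  |d|² = 481;  R = 5+5 = 10,  c = 481−10² = 381
v_rel = (-9, -11),  |v_rel|² = 202;  v_rel·d = (-9)·(9) + (-11)·(20) = -301
202·t² + 602·t + 381 = 0  ⇒  m = (-301)² − 202·381 = 13639
m = 13639 > 0,  v_rel·d = -301 < 0  ⇒  outside

inside=no margin=13639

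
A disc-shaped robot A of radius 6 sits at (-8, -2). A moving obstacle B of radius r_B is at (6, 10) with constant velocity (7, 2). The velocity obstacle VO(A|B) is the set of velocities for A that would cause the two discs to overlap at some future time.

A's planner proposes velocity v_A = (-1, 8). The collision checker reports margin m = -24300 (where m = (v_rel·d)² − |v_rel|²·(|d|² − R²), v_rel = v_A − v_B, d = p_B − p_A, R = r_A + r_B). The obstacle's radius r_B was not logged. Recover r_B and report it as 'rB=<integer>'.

m = -24300
d = (14, 12);  v_rel = (-8, 6),  |v_rel|² = 100
v_rel×d = (-8)·(12) − (6)·(14) = -180
since m = R²·100 − (-180)²:  R² = (32400 + -24300) / 100 = 81
R = √81 = 9  ⇒  r_B = 9 − 6 = 3

rB=3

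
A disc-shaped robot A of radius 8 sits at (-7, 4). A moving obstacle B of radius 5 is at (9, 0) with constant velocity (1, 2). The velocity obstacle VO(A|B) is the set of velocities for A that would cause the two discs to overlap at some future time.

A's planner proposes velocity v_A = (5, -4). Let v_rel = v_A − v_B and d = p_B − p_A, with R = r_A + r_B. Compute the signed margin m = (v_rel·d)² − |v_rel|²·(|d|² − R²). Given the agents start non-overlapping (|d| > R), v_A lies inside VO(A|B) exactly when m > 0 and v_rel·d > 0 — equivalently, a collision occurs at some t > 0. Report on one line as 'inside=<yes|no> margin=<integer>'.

d = (16, -4),  |d|² = 272;  R = 8+5 = 13,  c = 272−13² = 103
v_rel = (4, -6),  |v_rel|² = 52;  v_rel·d = (4)·(16) + (-6)·(-4) = 88
52·t² − 176·t + 103 = 0  ⇒  m = 88² − 52·103 = 2388
m = 2388 > 0,  v_rel·d = 88 > 0  ⇒  inside

inside=yes margin=2388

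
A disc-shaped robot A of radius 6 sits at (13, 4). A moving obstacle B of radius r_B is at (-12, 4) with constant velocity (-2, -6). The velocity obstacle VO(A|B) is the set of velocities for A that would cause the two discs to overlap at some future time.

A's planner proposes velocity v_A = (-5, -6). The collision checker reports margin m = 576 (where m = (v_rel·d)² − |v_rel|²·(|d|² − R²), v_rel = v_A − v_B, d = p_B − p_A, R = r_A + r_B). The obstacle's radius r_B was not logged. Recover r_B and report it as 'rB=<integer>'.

m = 576
d = (-25, 0);  v_rel = (-3, 0),  |v_rel|² = 9
v_rel×d = (-3)·(0) − (0)·(-25) = 0
since m = R²·9 − 0²:  R² = (0 + 576) / 9 = 64
R = √64 = 8  ⇒  r_B = 8 − 6 = 2

rB=2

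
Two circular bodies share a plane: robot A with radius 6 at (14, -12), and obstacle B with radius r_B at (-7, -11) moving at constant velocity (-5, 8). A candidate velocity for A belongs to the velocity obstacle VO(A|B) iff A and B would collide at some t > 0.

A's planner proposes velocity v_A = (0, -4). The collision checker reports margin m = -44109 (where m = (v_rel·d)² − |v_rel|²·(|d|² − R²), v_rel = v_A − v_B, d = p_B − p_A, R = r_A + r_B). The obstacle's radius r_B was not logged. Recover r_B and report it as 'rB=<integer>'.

m = -44109
d = (-21, 1);  v_rel = (5, -12),  |v_rel|² = 169
v_rel×d = (5)·(1) − (-12)·(-21) = -247
since m = R²·169 − (-247)²:  R² = (61009 + -44109) / 169 = 100
R = √100 = 10  ⇒  r_B = 10 − 6 = 4

rB=4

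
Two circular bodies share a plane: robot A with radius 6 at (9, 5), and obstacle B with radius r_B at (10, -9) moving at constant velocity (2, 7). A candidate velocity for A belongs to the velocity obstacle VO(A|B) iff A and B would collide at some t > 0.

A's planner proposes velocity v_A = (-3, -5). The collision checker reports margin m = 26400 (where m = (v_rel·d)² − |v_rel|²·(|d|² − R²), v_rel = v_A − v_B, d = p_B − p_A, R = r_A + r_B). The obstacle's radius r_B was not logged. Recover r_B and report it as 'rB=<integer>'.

m = 26400
d = (1, -14);  v_rel = (-5, -12),  |v_rel|² = 169
v_rel×d = (-5)·(-14) − (-12)·(1) = 82
since m = R²·169 − 82²:  R² = (6724 + 26400) / 169 = 196
R = √196 = 14  ⇒  r_B = 14 − 6 = 8

rB=8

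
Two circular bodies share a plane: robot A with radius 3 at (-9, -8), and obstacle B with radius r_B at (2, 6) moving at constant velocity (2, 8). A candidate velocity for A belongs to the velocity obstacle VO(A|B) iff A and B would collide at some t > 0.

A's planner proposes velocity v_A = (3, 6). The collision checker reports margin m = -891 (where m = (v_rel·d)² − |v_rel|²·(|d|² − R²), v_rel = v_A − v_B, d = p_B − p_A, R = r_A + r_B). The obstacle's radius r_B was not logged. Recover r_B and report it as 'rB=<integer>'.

m = -891
d = (11, 14);  v_rel = (1, -2),  |v_rel|² = 5
v_rel×d = (1)·(14) − (-2)·(11) = 36
since m = R²·5 − 36²:  R² = (1296 + -891) / 5 = 81
R = √81 = 9  ⇒  r_B = 9 − 3 = 6

rB=6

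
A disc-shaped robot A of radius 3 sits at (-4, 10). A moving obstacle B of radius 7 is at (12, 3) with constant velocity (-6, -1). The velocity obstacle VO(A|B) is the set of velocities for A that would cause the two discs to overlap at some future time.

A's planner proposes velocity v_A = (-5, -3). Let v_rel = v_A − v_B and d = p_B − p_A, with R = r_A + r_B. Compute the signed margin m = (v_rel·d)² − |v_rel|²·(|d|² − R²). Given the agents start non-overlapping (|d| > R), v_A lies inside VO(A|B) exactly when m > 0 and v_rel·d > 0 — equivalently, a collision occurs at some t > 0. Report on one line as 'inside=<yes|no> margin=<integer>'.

d = (16, -7),  |d|² = 305;  R = 3+7 = 10,  c = 305−10² = 205
v_rel = (1, -2),  |v_rel|² = 5;  v_rel·d = (1)·(16) + (-2)·(-7) = 30
5·t² − 60·t + 205 = 0  ⇒  m = 30² − 5·205 = -125
m = -125 < 0,  v_rel·d = 30 > 0  ⇒  outside

inside=no margin=-125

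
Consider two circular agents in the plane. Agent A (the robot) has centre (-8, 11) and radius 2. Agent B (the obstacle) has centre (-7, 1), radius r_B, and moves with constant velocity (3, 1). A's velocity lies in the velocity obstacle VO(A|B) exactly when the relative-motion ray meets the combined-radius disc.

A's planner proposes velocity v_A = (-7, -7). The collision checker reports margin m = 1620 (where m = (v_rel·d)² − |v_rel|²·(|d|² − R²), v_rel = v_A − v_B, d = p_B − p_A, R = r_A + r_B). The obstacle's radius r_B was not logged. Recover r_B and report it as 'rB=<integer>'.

m = 1620
d = (1, -10);  v_rel = (-10, -8),  |v_rel|² = 164
v_rel×d = (-10)·(-10) − (-8)·(1) = 108
since m = R²·164 − 108²:  R² = (11664 + 1620) / 164 = 81
R = √81 = 9  ⇒  r_B = 9 − 2 = 7

rB=7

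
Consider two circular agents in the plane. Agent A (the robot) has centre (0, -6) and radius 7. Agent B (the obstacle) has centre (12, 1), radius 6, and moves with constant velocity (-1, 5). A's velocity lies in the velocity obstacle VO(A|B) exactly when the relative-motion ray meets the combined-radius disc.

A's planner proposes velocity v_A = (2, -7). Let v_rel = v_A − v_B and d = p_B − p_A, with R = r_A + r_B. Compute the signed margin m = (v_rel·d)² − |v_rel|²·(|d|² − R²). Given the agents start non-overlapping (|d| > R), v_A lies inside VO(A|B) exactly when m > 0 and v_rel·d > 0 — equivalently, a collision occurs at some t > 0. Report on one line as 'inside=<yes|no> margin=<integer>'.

d = (12, 7),  |d|² = 193;  R = 7+6 = 13,  c = 193−13² = 24
v_rel = (3, -12),  |v_rel|² = 153;  v_rel·d = (3)·(12) + (-12)·(7) = -48
153·t² + 96·t + 24 = 0  ⇒  m = (-48)² − 153·24 = -1368
m = -1368 < 0,  v_rel·d = -48 < 0  ⇒  outside

inside=no margin=-1368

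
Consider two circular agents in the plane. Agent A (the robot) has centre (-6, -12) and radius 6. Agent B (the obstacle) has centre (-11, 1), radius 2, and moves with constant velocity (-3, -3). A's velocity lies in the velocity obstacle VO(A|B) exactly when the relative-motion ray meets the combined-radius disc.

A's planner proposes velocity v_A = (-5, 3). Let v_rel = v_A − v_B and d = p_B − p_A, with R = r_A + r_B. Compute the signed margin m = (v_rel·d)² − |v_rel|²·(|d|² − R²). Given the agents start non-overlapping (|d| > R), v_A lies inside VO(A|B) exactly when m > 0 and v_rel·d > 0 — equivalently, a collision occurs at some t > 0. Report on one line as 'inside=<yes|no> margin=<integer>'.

d = (-5, 13),  |d|² = 194;  R = 6+2 = 8,  c = 194−8² = 130
v_rel = (-2, 6),  |v_rel|² = 40;  v_rel·d = (-2)·(-5) + (6)·(13) = 88
40·t² − 176·t + 130 = 0  ⇒  m = 88² − 40·130 = 2544
m = 2544 > 0,  v_rel·d = 88 > 0  ⇒  inside

inside=yes margin=2544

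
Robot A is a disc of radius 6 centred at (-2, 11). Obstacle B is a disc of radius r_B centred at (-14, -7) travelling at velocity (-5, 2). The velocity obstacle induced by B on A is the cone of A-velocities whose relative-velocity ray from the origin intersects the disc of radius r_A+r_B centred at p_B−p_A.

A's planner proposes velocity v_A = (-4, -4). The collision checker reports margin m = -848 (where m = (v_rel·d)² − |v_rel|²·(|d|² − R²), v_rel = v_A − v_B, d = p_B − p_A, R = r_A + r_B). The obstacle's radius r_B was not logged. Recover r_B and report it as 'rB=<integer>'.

m = -848
d = (-12, -18);  v_rel = (1, -6),  |v_rel|² = 37
v_rel×d = (1)·(-18) − (-6)·(-12) = -90
since m = R²·37 − (-90)²:  R² = (8100 + -848) / 37 = 196
R = √196 = 14  ⇒  r_B = 14 − 6 = 8

rB=8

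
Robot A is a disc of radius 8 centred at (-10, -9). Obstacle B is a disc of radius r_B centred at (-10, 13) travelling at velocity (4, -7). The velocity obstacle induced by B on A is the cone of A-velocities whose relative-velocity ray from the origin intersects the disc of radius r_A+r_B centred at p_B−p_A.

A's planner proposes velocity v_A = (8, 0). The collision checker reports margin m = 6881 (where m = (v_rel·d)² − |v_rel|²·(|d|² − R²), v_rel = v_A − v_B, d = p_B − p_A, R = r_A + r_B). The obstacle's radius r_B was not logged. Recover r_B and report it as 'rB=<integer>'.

m = 6881
d = (0, 22);  v_rel = (4, 7),  |v_rel|² = 65
v_rel×d = (4)·(22) − (7)·(0) = 88
since m = R²·65 − 88²:  R² = (7744 + 6881) / 65 = 225
R = √225 = 15  ⇒  r_B = 15 − 8 = 7

rB=7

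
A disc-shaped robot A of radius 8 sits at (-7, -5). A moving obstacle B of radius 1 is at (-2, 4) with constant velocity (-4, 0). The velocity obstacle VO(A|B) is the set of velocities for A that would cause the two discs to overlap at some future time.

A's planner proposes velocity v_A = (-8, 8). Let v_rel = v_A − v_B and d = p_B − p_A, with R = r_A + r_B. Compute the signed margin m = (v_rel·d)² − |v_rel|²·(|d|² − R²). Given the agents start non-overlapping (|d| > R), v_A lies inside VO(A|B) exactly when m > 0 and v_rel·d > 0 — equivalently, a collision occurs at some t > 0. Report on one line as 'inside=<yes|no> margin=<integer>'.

d = (5, 9),  |d|² = 106;  R = 8+1 = 9,  c = 106−9² = 25
v_rel = (-4, 8),  |v_rel|² = 80;  v_rel·d = (-4)·(5) + (8)·(9) = 52
80·t² − 104·t + 25 = 0  ⇒  m = 52² − 80·25 = 704
m = 704 > 0,  v_rel·d = 52 > 0  ⇒  inside

inside=yes margin=704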